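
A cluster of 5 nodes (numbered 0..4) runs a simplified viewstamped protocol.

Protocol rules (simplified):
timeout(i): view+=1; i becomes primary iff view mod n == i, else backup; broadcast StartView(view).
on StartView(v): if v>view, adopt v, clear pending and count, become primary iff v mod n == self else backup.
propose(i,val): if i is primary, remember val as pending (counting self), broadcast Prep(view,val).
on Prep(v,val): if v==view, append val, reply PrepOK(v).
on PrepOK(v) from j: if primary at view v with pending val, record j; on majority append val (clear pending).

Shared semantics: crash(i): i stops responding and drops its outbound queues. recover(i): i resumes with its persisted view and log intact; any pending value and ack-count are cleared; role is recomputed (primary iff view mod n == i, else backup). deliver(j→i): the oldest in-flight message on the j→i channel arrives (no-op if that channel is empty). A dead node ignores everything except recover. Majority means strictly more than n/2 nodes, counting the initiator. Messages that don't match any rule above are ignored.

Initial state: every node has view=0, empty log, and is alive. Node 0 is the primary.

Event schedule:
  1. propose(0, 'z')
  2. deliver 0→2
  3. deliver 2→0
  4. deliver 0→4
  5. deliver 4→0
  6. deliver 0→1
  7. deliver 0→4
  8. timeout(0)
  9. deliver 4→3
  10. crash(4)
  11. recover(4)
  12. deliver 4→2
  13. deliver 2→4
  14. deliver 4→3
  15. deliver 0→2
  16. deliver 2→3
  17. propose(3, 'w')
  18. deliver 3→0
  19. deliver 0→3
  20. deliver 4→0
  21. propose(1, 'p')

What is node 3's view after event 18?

0

1. propose(0,'z'):  nop
2. deliver 0→2:  <2:back v0 z>
3. deliver 2→0:  nop
4. deliver 0→4:  <4:back v0 z>
5. deliver 4→0:  <0:prim v0 z>
6. deliver 0→1:  <1:back v0 z>
7. deliver 0→4:  nop
8. timeout(0):  <0:back v1 z>
9. deliver 4→3:  nop
10. crash(4):  <4:✗back v0 z>
11. recover(4):  <4:back v0 z>
12. deliver 4→2:  nop
13. deliver 2→4:  nop
14. deliver 4→3:  nop
15. deliver 0→2:  <2:back v1 z>
16. deliver 2→3:  nop
17. propose(3,'w'):  nop
18. deliver 3→0:  nop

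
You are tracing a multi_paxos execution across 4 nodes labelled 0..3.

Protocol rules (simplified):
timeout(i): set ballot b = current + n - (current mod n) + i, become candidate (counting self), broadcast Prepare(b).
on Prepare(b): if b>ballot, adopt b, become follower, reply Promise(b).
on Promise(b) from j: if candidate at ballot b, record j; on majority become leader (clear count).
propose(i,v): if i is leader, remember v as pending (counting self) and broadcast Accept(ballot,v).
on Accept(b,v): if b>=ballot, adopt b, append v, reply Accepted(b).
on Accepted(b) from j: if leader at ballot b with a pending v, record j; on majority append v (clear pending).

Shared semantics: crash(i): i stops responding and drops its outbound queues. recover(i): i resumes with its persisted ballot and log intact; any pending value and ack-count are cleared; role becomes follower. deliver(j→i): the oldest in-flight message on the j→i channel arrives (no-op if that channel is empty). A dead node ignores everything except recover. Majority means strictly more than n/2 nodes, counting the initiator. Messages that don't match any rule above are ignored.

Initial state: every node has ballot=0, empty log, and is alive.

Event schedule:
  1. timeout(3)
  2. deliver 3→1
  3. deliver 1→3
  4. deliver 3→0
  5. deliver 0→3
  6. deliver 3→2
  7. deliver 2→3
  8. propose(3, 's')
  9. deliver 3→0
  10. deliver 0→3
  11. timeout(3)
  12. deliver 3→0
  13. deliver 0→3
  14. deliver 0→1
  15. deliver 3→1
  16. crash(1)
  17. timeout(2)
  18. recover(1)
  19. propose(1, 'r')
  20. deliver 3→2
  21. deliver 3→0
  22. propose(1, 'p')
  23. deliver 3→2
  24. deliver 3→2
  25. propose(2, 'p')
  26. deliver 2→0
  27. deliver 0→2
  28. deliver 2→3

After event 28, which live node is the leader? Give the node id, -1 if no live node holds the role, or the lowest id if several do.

-1

1. timeout(3):  <3:cand b7 ->
2. deliver 3→1:  <1:foll b7 ->
3. deliver 1→3:  nop
4. deliver 3→0:  <0:foll b7 ->
5. deliver 0→3:  <3:lead b7 ->
6. deliver 3→2:  <2:foll b7 ->
7. deliver 2→3:  nop
8. propose(3,'s'):  nop
9. deliver 3→0:  <0:foll b7 s>
10. deliver 0→3:  nop
11. timeout(3):  <3:cand b11 ->
12. deliver 3→0:  <0:foll b11 s>
13. deliver 0→3:  nop
14. deliver 0→1:  nop
15. deliver 3→1:  <1:foll b7 s>
16. crash(1):  <1:✗foll b7 s>
17. timeout(2):  <2:cand b10 ->
18. recover(1):  <1:foll b7 s>
19. propose(1,'r'):  nop
20. deliver 3→2:  nop
21. deliver 3→0:  nop
22. propose(1,'p'):  nop
23. deliver 3→2:  <2:foll b11 ->
24. deliver 3→2:  nop
25. propose(2,'p'):  nop
26. deliver 2→0:  nop
27. deliver 0→2:  nop
28. deliver 2→3:  nop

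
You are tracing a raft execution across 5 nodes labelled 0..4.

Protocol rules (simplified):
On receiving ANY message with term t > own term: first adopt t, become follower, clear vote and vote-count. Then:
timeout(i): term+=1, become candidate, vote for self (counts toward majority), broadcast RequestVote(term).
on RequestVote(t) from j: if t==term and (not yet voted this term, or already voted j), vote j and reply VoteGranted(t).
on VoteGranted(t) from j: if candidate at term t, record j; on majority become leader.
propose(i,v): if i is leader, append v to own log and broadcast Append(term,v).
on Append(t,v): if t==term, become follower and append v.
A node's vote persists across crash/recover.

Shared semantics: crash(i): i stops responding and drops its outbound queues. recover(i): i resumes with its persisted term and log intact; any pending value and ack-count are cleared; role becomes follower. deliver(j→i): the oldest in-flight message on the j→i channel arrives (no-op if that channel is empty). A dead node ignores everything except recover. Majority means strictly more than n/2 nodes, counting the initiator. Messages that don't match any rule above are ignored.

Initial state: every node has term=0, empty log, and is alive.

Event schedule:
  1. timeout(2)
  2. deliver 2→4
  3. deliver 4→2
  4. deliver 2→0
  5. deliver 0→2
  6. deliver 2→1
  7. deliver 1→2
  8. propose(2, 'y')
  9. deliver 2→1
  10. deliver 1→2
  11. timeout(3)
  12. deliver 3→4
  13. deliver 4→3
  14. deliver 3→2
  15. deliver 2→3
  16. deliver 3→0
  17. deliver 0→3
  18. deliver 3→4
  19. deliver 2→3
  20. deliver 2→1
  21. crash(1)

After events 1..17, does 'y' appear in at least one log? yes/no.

yes

step 1 timeout(2): 2={cand,t=1,log=-}
step 2 deliver 2→4: 4={foll,t=1,log=-}
step 3 deliver 4→2: —
step 4 deliver 2→0: 0={foll,t=1,log=-}
step 5 deliver 0→2: 2={lead,t=1,log=-}
step 6 deliver 2→1: 1={foll,t=1,log=-}
step 7 deliver 1→2: —
step 8 propose(2,'y'): 2={lead,t=1,log=y}
step 9 deliver 2→1: 1={foll,t=1,log=y}
step 10 deliver 1→2: —
step 11 timeout(3): 3={cand,t=1,log=-}
step 12 deliver 3→4: —
step 13 deliver 4→3: —
step 14 deliver 3→2: —
step 15 deliver 2→3: —
step 16 deliver 3→0: —
step 17 deliver 0→3: —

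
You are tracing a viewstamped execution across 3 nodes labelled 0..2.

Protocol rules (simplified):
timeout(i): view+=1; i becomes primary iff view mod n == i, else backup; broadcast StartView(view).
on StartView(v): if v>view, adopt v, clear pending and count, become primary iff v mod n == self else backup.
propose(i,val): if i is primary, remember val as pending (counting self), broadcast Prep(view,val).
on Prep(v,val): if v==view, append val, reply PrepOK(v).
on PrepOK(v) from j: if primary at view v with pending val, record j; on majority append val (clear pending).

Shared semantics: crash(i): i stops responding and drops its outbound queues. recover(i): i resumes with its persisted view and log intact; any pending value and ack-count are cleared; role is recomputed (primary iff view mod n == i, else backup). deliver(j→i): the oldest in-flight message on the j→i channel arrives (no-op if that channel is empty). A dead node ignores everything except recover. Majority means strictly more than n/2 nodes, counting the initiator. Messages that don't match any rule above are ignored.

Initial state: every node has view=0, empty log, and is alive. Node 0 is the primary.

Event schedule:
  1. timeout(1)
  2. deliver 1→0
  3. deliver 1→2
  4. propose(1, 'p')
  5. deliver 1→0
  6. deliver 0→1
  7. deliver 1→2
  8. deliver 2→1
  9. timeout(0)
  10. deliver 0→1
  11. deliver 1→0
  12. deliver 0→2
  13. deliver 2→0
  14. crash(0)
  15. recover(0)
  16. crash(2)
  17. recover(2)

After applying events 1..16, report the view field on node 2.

e1 timeout(1): 1[prim,v=1,-]
e2 deliver 1→0: 0[back,v=1,-]
e3 deliver 1→2: 2[back,v=1,-]
e4 propose(1,'p'): ·
e5 deliver 1→0: 0[back,v=1,p]
e6 deliver 0→1: 1[prim,v=1,p]
e7 deliver 1→2: 2[back,v=1,p]
e8 deliver 2→1: ·
e9 timeout(0): 0[back,v=2,p]
e10 deliver 0→1: 1[back,v=2,p]
e11 deliver 1→0: ·
e12 deliver 0→2: 2[prim,v=2,p]
e13 deliver 2→0: ·
e14 crash(0): 0[✗back,v=2,p]
e15 recover(0): 0[back,v=2,p]
e16 crash(2): 2[✗prim,v=2,p]

2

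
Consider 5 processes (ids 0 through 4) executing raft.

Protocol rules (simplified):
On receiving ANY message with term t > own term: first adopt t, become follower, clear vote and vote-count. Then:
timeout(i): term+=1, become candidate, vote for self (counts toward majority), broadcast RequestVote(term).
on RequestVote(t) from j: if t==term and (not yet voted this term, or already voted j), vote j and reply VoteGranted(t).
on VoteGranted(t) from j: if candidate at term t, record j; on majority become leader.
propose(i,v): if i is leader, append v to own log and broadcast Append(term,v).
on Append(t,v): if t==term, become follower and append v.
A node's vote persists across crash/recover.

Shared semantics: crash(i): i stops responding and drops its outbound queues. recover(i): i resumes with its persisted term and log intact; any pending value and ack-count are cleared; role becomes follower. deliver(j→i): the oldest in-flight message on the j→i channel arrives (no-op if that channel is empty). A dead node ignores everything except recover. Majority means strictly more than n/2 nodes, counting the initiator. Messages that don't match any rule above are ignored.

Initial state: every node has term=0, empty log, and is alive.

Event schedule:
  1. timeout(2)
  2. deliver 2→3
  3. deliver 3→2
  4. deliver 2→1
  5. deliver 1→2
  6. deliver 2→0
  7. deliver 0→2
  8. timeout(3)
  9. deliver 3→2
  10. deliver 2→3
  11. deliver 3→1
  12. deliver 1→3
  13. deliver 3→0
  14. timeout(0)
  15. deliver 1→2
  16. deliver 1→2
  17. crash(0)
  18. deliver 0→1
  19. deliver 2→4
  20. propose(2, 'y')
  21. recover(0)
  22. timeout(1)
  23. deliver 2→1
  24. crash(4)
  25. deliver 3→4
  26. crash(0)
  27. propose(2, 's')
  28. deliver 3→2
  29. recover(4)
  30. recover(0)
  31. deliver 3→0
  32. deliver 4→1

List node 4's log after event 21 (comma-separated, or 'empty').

1. timeout(2):  <2:cand t1 ->
2. deliver 2→3:  <3:foll t1 ->
3. deliver 3→2:  nop
4. deliver 2→1:  <1:foll t1 ->
5. deliver 1→2:  <2:lead t1 ->
6. deliver 2→0:  <0:foll t1 ->
7. deliver 0→2:  nop
8. timeout(3):  <3:cand t2 ->
9. deliver 3→2:  <2:foll t2 ->
10. deliver 2→3:  nop
11. deliver 3→1:  <1:foll t2 ->
12. deliver 1→3:  <3:lead t2 ->
13. deliver 3→0:  <0:foll t2 ->
14. timeout(0):  <0:cand t3 ->
15. deliver 1→2:  nop
16. deliver 1→2:  nop
17. crash(0):  <0:✗cand t3 ->
18. deliver 0→1:  nop
19. deliver 2→4:  <4:foll t1 ->
20. propose(2,'y'):  nop
21. recover(0):  <0:foll t3 ->

empty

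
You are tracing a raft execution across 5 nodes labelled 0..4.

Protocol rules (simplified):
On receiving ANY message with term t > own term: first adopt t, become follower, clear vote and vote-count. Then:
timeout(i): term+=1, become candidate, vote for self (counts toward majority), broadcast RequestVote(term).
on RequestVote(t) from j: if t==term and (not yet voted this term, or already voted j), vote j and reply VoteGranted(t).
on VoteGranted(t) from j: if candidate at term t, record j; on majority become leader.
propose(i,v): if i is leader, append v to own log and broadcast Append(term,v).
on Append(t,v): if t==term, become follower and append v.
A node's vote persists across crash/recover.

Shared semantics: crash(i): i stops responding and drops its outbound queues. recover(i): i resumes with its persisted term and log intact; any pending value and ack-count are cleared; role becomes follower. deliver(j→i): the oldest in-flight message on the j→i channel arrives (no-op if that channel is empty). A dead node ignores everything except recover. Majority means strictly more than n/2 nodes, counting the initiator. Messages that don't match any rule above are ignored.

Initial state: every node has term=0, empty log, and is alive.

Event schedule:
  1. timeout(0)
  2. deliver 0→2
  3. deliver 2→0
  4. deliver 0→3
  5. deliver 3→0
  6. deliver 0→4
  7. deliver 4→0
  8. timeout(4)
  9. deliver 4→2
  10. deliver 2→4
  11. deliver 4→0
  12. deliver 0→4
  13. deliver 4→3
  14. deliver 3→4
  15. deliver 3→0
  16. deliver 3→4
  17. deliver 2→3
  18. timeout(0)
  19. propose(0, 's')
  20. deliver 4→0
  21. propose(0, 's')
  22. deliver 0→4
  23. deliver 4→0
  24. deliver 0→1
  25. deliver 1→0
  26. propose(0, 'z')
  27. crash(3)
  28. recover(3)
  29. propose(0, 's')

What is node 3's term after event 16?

2

e1 timeout(0): 0[cand,t=1,-]
e2 deliver 0→2: 2[foll,t=1,-]
e3 deliver 2→0: ·
e4 deliver 0→3: 3[foll,t=1,-]
e5 deliver 3→0: 0[lead,t=1,-]
e6 deliver 0→4: 4[foll,t=1,-]
e7 deliver 4→0: ·
e8 timeout(4): 4[cand,t=2,-]
e9 deliver 4→2: 2[foll,t=2,-]
e10 deliver 2→4: ·
e11 deliver 4→0: 0[foll,t=2,-]
e12 deliver 0→4: 4[lead,t=2,-]
e13 deliver 4→3: 3[foll,t=2,-]
e14 deliver 3→4: ·
e15 deliver 3→0: ·
e16 deliver 3→4: ·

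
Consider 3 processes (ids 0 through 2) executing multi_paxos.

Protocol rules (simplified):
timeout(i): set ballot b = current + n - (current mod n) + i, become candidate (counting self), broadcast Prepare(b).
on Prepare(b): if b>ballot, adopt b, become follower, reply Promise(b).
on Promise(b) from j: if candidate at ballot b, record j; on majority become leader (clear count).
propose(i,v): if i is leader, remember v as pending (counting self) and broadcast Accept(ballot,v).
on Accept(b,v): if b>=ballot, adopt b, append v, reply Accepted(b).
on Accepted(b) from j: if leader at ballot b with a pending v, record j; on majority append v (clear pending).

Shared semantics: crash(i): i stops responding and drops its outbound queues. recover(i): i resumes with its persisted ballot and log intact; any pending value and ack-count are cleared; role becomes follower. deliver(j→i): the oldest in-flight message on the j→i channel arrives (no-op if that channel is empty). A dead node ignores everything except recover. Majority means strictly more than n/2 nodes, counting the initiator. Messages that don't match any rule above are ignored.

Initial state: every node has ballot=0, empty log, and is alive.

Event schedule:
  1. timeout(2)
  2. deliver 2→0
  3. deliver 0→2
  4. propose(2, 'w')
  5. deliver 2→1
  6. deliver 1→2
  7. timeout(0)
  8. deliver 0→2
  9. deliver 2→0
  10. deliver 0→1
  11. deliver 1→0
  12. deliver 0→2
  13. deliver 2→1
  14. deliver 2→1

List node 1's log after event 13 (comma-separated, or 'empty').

step 1 timeout(2): 2={cand,b=5,log=-}
step 2 deliver 2→0: 0={foll,b=5,log=-}
step 3 deliver 0→2: 2={lead,b=5,log=-}
step 4 propose(2,'w'): —
step 5 deliver 2→1: 1={foll,b=5,log=-}
step 6 deliver 1→2: —
step 7 timeout(0): 0={cand,b=6,log=-}
step 8 deliver 0→2: 2={foll,b=6,log=-}
step 9 deliver 2→0: —
step 10 deliver 0→1: 1={foll,b=6,log=-}
step 11 deliver 1→0: 0={lead,b=6,log=-}
step 12 deliver 0→2: —
step 13 deliver 2→1: —

empty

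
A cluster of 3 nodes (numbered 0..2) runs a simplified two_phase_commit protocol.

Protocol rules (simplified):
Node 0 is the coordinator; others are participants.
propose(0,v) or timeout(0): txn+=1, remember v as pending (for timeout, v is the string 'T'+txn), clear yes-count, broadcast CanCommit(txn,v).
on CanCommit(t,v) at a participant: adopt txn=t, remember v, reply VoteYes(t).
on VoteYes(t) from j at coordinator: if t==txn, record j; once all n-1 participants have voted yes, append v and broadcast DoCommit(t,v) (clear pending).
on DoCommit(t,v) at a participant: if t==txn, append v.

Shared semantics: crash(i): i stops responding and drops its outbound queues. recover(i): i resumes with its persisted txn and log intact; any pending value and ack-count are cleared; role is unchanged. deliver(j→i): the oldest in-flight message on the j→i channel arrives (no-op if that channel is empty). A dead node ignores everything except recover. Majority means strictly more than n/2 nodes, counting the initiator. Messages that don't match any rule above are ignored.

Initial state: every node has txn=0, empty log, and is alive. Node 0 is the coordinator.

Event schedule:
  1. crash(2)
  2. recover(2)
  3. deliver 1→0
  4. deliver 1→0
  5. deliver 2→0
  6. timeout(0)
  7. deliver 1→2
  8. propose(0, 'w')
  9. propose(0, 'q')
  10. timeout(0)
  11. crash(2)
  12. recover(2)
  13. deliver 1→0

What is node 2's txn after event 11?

0

step 1 crash(2): 2={✗part,t=0,log=-}
step 2 recover(2): 2={part,t=0,log=-}
step 3 deliver 1→0: —
step 4 deliver 1→0: —
step 5 deliver 2→0: —
step 6 timeout(0): 0={coor,t=1,log=-}
step 7 deliver 1→2: —
step 8 propose(0,'w'): 0={coor,t=2,log=-}
step 9 propose(0,'q'): 0={coor,t=3,log=-}
step 10 timeout(0): 0={coor,t=4,log=-}
step 11 crash(2): 2={✗part,t=0,log=-}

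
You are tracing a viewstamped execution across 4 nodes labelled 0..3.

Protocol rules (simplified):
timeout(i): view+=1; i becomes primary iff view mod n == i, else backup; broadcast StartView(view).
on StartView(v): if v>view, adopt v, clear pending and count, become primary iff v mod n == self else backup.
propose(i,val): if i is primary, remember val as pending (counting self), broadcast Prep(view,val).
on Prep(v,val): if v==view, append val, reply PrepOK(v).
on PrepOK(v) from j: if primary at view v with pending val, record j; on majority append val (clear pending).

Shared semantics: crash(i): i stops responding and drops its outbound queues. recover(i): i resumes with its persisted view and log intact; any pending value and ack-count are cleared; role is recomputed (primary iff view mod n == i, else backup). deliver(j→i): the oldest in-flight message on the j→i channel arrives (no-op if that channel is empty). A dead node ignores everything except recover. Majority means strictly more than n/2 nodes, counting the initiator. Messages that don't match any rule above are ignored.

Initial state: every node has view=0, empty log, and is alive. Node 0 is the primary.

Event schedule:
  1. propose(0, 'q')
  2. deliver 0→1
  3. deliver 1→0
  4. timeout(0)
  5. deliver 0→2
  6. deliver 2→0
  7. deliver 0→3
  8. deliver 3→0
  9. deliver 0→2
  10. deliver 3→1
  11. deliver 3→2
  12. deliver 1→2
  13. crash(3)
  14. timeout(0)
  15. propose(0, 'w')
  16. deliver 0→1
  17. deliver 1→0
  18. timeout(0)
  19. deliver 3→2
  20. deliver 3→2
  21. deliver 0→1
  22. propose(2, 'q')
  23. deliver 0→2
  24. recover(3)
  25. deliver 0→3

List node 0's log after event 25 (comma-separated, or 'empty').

step 1 propose(0,'q'): —
step 2 deliver 0→1: 1={back,v=0,log=q}
step 3 deliver 1→0: —
step 4 timeout(0): 0={back,v=1,log=-}
step 5 deliver 0→2: 2={back,v=0,log=q}
step 6 deliver 2→0: —
step 7 deliver 0→3: 3={back,v=0,log=q}
step 8 deliver 3→0: —
step 9 deliver 0→2: 2={back,v=1,log=q}
step 10 deliver 3→1: —
step 11 deliver 3→2: —
step 12 deliver 1→2: —
step 13 crash(3): 3={✗back,v=0,log=q}
step 14 timeout(0): 0={back,v=2,log=-}
step 15 propose(0,'w'): —
step 16 deliver 0→1: 1={prim,v=1,log=q}
step 17 deliver 1→0: —
step 18 timeout(0): 0={back,v=3,log=-}
step 19 deliver 3→2: —
step 20 deliver 3→2: —
step 21 deliver 0→1: 1={back,v=2,log=q}
step 22 propose(2,'q'): —
step 23 deliver 0→2: 2={prim,v=2,log=q}
step 24 recover(3): 3={back,v=0,log=q}
step 25 deliver 0→3: 3={back,v=1,log=q}

empty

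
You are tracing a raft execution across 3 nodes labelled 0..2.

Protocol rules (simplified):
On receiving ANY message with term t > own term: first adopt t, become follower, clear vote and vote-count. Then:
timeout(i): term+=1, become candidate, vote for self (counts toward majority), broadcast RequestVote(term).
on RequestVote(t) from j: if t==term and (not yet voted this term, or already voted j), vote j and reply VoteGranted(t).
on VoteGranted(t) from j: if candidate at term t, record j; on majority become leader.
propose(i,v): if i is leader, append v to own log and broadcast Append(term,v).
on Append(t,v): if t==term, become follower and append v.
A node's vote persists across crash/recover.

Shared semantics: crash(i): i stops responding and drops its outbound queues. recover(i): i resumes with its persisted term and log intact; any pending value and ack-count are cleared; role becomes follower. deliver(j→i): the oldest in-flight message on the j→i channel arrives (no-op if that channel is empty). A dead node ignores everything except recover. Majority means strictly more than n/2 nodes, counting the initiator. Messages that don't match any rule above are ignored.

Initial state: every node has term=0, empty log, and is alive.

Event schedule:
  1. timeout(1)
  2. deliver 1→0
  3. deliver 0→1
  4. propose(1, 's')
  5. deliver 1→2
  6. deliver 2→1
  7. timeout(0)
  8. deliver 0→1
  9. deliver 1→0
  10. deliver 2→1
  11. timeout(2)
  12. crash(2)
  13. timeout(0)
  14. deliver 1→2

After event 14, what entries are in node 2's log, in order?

1. timeout(1):  <1:cand t1 ->
2. deliver 1→0:  <0:foll t1 ->
3. deliver 0→1:  <1:lead t1 ->
4. propose(1,'s'):  <1:lead t1 s>
5. deliver 1→2:  <2:foll t1 ->
6. deliver 2→1:  nop
7. timeout(0):  <0:cand t2 ->
8. deliver 0→1:  <1:foll t2 s>
9. deliver 1→0:  nop
10. deliver 2→1:  nop
11. timeout(2):  <2:cand t2 ->
12. crash(2):  <2:✗cand t2 ->
13. timeout(0):  <0:cand t3 ->
14. deliver 1→2:  nop

empty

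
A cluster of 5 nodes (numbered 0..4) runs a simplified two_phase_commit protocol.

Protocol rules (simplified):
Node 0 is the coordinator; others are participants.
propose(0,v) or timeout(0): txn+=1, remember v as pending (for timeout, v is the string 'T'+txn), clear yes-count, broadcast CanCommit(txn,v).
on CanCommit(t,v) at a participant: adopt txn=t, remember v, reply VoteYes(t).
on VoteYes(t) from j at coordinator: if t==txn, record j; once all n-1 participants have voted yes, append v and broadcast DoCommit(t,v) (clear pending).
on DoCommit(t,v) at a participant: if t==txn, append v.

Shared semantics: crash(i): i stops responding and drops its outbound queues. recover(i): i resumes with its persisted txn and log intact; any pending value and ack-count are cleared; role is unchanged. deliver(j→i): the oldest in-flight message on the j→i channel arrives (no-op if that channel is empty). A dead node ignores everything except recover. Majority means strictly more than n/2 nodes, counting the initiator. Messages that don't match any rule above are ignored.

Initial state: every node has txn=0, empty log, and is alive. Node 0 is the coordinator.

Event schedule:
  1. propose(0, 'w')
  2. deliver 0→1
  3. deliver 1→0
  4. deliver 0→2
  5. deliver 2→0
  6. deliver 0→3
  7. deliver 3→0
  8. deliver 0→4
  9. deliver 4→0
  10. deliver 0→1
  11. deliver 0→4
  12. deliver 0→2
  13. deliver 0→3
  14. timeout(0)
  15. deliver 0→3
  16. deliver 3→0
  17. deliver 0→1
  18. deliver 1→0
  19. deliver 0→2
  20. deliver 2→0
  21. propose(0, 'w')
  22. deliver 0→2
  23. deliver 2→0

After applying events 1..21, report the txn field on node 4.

step 1 propose(0,'w'): 0={coor,t=1,log=-}
step 2 deliver 0→1: 1={part,t=1,log=-}
step 3 deliver 1→0: —
step 4 deliver 0→2: 2={part,t=1,log=-}
step 5 deliver 2→0: —
step 6 deliver 0→3: 3={part,t=1,log=-}
step 7 deliver 3→0: —
step 8 deliver 0→4: 4={part,t=1,log=-}
step 9 deliver 4→0: 0={coor,t=1,log=w}
step 10 deliver 0→1: 1={part,t=1,log=w}
step 11 deliver 0→4: 4={part,t=1,log=w}
step 12 deliver 0→2: 2={part,t=1,log=w}
step 13 deliver 0→3: 3={part,t=1,log=w}
step 14 timeout(0): 0={coor,t=2,log=w}
step 15 deliver 0→3: 3={part,t=2,log=w}
step 16 deliver 3→0: —
step 17 deliver 0→1: 1={part,t=2,log=w}
step 18 deliver 1→0: —
step 19 deliver 0→2: 2={part,t=2,log=w}
step 20 deliver 2→0: —
step 21 propose(0,'w'): 0={coor,t=3,log=w}

1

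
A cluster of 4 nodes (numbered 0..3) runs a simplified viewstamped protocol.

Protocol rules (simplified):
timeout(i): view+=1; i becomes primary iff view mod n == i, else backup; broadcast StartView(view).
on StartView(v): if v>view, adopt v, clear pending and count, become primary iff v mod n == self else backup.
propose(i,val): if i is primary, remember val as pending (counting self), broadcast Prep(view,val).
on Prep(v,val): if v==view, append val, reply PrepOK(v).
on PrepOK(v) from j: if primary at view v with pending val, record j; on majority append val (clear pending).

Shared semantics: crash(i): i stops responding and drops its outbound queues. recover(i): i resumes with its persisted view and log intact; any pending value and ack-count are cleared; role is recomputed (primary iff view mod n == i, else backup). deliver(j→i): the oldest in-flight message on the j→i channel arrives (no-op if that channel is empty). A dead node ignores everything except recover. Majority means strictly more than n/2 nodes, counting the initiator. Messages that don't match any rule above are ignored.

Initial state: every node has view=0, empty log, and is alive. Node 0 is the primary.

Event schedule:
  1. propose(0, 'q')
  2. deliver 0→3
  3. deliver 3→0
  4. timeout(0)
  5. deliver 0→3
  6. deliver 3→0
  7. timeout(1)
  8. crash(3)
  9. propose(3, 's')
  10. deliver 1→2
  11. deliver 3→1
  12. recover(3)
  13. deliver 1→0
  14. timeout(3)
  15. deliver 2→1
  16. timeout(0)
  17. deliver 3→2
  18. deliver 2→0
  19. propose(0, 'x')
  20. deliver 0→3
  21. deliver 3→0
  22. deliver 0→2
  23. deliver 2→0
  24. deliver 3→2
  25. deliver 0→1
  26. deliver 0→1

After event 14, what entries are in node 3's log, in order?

q

e1 propose(0,'q'): ·
e2 deliver 0→3: 3[back,v=0,q]
e3 deliver 3→0: ·
e4 timeout(0): 0[back,v=1,-]
e5 deliver 0→3: 3[back,v=1,q]
e6 deliver 3→0: ·
e7 timeout(1): 1[prim,v=1,-]
e8 crash(3): 3[✗back,v=1,q]
e9 propose(3,'s'): ·
e10 deliver 1→2: 2[back,v=1,-]
e11 deliver 3→1: ·
e12 recover(3): 3[back,v=1,q]
e13 deliver 1→0: ·
e14 timeout(3): 3[back,v=2,q]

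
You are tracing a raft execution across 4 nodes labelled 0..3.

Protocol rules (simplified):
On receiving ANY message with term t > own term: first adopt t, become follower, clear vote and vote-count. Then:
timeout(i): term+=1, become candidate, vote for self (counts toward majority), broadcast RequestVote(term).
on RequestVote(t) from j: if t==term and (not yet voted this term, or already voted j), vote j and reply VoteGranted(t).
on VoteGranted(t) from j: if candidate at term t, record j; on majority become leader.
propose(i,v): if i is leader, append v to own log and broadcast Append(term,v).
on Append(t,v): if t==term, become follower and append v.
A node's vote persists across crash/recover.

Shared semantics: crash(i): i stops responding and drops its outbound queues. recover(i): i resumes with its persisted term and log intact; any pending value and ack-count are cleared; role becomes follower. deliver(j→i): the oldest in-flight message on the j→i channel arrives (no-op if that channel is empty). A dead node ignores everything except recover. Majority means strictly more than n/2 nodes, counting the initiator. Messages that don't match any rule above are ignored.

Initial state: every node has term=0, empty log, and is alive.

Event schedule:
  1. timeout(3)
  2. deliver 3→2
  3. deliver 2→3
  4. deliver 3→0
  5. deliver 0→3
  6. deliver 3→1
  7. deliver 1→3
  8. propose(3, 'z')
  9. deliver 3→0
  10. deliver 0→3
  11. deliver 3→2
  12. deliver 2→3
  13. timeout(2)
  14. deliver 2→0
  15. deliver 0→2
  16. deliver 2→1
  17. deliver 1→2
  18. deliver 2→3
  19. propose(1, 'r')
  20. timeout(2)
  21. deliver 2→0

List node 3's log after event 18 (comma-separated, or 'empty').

1. timeout(3):  <3:cand t1 ->
2. deliver 3→2:  <2:foll t1 ->
3. deliver 2→3:  nop
4. deliver 3→0:  <0:foll t1 ->
5. deliver 0→3:  <3:lead t1 ->
6. deliver 3→1:  <1:foll t1 ->
7. deliver 1→3:  nop
8. propose(3,'z'):  <3:lead t1 z>
9. deliver 3→0:  <0:foll t1 z>
10. deliver 0→3:  nop
11. deliver 3→2:  <2:foll t1 z>
12. deliver 2→3:  nop
13. timeout(2):  <2:cand t2 z>
14. deliver 2→0:  <0:foll t2 z>
15. deliver 0→2:  nop
16. deliver 2→1:  <1:foll t2 ->
17. deliver 1→2:  <2:lead t2 z>
18. deliver 2→3:  <3:foll t2 z>

z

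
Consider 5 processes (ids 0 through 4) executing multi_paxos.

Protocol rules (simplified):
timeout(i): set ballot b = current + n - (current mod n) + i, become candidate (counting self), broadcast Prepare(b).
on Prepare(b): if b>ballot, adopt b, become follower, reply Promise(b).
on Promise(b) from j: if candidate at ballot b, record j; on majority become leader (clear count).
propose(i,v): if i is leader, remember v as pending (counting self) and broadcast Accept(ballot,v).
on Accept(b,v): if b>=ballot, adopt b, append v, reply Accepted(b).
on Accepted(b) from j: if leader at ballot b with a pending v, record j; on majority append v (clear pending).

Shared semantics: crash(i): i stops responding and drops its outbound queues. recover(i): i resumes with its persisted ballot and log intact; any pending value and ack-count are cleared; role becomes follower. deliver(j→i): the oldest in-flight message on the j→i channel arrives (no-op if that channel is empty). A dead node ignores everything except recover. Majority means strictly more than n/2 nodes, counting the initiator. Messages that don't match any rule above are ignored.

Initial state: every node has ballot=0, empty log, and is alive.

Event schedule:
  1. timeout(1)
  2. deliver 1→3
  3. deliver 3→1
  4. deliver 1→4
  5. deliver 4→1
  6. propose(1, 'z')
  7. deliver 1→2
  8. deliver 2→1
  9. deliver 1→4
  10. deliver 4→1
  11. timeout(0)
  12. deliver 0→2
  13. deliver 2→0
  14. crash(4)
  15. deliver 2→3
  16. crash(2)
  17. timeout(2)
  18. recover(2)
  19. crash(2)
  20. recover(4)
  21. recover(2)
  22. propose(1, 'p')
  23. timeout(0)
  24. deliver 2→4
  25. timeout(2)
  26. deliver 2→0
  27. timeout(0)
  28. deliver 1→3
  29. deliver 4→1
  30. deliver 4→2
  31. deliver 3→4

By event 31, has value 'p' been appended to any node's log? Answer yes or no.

1. timeout(1):  <1:cand b6 ->
2. deliver 1→3:  <3:foll b6 ->
3. deliver 3→1:  nop
4. deliver 1→4:  <4:foll b6 ->
5. deliver 4→1:  <1:lead b6 ->
6. propose(1,'z'):  nop
7. deliver 1→2:  <2:foll b6 ->
8. deliver 2→1:  nop
9. deliver 1→4:  <4:foll b6 z>
10. deliver 4→1:  nop
11. timeout(0):  <0:cand b5 ->
12. deliver 0→2:  nop
13. deliver 2→0:  nop
14. crash(4):  <4:✗foll b6 z>
15. deliver 2→3:  nop
16. crash(2):  <2:✗foll b6 ->
17. timeout(2):  nop
18. recover(2):  <2:foll b6 ->
19. crash(2):  <2:✗foll b6 ->
20. recover(4):  <4:foll b6 z>
21. recover(2):  <2:foll b6 ->
22. propose(1,'p'):  nop
23. timeout(0):  <0:cand b10 ->
24. deliver 2→4:  nop
25. timeout(2):  <2:cand b12 ->
26. deliver 2→0:  <0:foll b12 ->
27. timeout(0):  <0:cand b15 ->
28. deliver 1→3:  <3:foll b6 z>
29. deliver 4→1:  nop
30. deliver 4→2:  nop
31. deliver 3→4:  nop

no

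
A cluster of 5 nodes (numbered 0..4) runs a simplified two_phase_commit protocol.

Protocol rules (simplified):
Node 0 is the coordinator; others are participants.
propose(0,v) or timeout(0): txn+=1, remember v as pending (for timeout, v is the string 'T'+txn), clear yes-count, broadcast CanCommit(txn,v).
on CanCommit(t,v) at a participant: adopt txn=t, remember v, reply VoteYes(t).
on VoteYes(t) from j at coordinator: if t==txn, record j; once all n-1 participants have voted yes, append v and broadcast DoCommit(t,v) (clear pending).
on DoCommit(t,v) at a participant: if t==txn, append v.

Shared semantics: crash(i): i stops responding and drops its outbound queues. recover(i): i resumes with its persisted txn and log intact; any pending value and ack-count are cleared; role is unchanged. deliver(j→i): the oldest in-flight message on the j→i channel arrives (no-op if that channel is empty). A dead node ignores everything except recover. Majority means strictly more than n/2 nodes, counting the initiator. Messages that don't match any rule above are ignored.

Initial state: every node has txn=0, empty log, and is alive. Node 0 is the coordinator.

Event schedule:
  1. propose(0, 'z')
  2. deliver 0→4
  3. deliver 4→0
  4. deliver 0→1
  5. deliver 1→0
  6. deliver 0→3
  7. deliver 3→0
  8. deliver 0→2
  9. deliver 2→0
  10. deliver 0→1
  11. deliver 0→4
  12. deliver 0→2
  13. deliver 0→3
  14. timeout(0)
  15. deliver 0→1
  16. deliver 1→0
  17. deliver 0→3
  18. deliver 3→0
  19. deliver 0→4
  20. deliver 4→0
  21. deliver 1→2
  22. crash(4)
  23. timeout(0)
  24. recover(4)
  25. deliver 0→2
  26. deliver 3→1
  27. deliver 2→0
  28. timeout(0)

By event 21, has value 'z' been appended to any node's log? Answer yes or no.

yes

1. propose(0,'z'):  <0:coor t1 ->
2. deliver 0→4:  <4:part t1 ->
3. deliver 4→0:  nop
4. deliver 0→1:  <1:part t1 ->
5. deliver 1→0:  nop
6. deliver 0→3:  <3:part t1 ->
7. deliver 3→0:  nop
8. deliver 0→2:  <2:part t1 ->
9. deliver 2→0:  <0:coor t1 z>
10. deliver 0→1:  <1:part t1 z>
11. deliver 0→4:  <4:part t1 z>
12. deliver 0→2:  <2:part t1 z>
13. deliver 0→3:  <3:part t1 z>
14. timeout(0):  <0:coor t2 z>
15. deliver 0→1:  <1:part t2 z>
16. deliver 1→0:  nop
17. deliver 0→3:  <3:part t2 z>
18. deliver 3→0:  nop
19. deliver 0→4:  <4:part t2 z>
20. deliver 4→0:  nop
21. deliver 1→2:  nop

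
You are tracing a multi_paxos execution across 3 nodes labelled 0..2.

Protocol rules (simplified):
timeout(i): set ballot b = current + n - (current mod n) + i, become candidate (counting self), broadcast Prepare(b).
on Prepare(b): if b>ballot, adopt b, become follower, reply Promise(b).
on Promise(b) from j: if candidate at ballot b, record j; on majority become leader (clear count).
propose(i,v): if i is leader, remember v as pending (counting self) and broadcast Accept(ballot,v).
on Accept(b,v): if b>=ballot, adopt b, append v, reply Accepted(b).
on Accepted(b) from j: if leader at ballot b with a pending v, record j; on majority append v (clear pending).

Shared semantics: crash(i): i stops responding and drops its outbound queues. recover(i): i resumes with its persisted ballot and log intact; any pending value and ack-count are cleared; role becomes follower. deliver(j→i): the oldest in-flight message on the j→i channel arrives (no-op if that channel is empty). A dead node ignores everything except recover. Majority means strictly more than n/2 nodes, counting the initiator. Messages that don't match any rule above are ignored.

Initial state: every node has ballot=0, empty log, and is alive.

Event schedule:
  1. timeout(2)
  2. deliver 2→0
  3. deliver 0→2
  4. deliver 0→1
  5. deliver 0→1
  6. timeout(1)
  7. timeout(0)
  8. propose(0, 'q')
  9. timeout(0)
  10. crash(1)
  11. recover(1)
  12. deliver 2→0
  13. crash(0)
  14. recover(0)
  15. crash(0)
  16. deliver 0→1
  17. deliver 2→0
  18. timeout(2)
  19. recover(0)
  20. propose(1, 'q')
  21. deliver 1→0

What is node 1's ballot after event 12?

[1] timeout(2) → N2(cand b5 [-])
[2] deliver 2→0 → N0(foll b5 [-])
[3] deliver 0→2 → N2(lead b5 [-])
[4] deliver 0→1 → ∅
[5] deliver 0→1 → ∅
[6] timeout(1) → N1(cand b4 [-])
[7] timeout(0) → N0(cand b6 [-])
[8] propose(0,'q') → ∅
[9] timeout(0) → N0(cand b9 [-])
[10] crash(1) → N1(✗cand b4 [-])
[11] recover(1) → N1(foll b4 [-])
[12] deliver 2→0 → ∅

4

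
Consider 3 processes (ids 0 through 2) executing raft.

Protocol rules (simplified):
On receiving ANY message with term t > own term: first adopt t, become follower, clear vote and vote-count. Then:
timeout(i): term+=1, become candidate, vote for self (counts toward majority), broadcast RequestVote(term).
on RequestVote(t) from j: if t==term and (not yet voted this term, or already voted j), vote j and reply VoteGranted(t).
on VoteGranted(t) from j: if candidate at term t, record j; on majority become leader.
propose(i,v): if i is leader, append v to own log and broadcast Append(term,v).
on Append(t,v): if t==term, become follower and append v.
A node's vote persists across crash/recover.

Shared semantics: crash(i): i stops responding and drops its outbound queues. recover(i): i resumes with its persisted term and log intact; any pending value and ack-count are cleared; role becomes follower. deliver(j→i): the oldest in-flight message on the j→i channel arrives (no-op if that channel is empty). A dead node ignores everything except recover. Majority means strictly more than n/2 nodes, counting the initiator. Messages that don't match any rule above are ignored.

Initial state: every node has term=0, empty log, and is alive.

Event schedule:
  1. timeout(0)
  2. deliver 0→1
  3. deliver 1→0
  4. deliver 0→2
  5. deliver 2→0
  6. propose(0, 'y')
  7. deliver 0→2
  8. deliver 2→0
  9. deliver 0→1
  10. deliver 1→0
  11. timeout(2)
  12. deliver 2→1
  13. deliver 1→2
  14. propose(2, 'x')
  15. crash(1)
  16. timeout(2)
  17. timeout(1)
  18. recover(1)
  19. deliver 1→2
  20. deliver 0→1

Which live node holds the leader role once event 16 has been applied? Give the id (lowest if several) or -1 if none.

after 1 — timeout(0): n0:cand/t1/[-]
after 2 — deliver 0→1: n1:foll/t1/[-]
after 3 — deliver 1→0: n0:lead/t1/[-]
after 4 — deliver 0→2: n2:foll/t1/[-]
after 5 — deliver 2→0: ·
after 6 — propose(0,'y'): n0:lead/t1/[y]
after 7 — deliver 0→2: n2:foll/t1/[y]
after 8 — deliver 2→0: ·
after 9 — deliver 0→1: n1:foll/t1/[y]
after 10 — deliver 1→0: ·
after 11 — timeout(2): n2:cand/t2/[y]
after 12 — deliver 2→1: n1:foll/t2/[y]
after 13 — deliver 1→2: n2:lead/t2/[y]
after 14 — propose(2,'x'): n2:lead/t2/[y,x]
after 15 — crash(1): n1:✗foll/t2/[y]
after 16 — timeout(2): n2:cand/t3/[y,x]

0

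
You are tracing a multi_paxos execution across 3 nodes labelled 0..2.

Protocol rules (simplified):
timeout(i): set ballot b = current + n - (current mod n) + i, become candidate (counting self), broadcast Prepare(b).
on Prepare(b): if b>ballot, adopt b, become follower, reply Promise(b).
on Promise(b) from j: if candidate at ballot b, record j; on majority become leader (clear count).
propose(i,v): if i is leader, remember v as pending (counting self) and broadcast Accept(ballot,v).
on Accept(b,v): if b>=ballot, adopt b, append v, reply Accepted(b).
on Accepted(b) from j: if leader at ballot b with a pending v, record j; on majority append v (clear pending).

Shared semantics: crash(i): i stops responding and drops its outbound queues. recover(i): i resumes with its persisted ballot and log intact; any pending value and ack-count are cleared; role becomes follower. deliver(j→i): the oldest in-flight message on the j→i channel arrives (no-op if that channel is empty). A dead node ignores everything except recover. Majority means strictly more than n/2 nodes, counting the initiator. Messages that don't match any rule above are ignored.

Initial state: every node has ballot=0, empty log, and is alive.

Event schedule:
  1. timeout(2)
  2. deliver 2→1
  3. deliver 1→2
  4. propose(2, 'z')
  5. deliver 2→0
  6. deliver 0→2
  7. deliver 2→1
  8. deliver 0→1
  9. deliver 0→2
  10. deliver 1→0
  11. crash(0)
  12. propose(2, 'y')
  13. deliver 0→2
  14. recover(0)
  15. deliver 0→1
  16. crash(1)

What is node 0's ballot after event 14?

5

e1 timeout(2): 2[cand,b=5,-]
e2 deliver 2→1: 1[foll,b=5,-]
e3 deliver 1→2: 2[lead,b=5,-]
e4 propose(2,'z'): ·
e5 deliver 2→0: 0[foll,b=5,-]
e6 deliver 0→2: ·
e7 deliver 2→1: 1[foll,b=5,z]
e8 deliver 0→1: ·
e9 deliver 0→2: ·
e10 deliver 1→0: ·
e11 crash(0): 0[✗foll,b=5,-]
e12 propose(2,'y'): ·
e13 deliver 0→2: ·
e14 recover(0): 0[foll,b=5,-]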